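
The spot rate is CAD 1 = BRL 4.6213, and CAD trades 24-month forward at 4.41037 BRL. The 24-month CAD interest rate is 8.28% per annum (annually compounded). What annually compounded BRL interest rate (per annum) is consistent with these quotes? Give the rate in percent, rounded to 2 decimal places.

T = 2 years.
CIP gives F = S · g_BRL/g_CAD, so g_BRL/g_CAD = 4.41037/4.6213 = 0.9543570.
The CAD side grows by (1 + 0.0828)^2 = 1.1724558.
That pins the BRL growth at 1.1189414.
r = 1.1189414^(1/2) − 1 = 0.057800 → 5.78%.

5.78%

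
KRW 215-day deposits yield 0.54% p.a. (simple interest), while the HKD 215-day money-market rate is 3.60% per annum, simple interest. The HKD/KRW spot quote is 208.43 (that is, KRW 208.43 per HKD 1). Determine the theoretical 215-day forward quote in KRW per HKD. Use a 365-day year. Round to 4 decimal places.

204.7511

T = 215/365 years.
KRW growth factor: 1 + 0.0054×215/365 = 1.003180822.
HKD growth factor: 1 + 0.0360×215/365 = 1.021205479.
Forward (KRW per HKD) = 208.43 × 1.003180822 / 1.021205479 = 204.751133.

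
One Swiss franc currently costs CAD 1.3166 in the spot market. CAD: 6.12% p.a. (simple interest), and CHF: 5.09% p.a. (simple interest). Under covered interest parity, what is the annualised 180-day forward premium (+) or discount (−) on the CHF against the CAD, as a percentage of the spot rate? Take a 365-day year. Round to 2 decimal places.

+1.00%

T = 180/365 years.
No-arbitrage forward: 1.3166 × 1.0301808 / 1.0251014 = 1.3231238 CAD/CHF.
Annualised premium = (F − S)/S × (1/T) = (1.3231238 − 1.3166)/1.3166 ÷ (180/365) = 1.00%.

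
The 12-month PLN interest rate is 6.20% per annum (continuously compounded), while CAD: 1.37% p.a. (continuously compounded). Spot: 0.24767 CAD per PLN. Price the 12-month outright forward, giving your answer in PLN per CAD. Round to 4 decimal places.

T = 1 year.
CAD accumulates by e^(0.0137×1) = 1.0137943.
Growth of 1 PLN over T: e^(0.0620×1) = 1.0639623.
CIP: F = S · (grow CAD)/(grow PLN) = 0.24767 × 1.0137943/1.0639623 = 0.2359919 CAD per PLN.
Quoted the other way: 1/0.2359919 = 4.2374 PLN per CAD.

4.2374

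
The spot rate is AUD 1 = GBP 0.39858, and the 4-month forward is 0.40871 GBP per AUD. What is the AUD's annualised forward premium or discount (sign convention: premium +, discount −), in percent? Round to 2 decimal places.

T = 4/12 years.
Period premium: (0.40871 − 0.39858)/0.39858 = 0.0254152.
×(1/T) gives 7.62% p.a.

+7.62%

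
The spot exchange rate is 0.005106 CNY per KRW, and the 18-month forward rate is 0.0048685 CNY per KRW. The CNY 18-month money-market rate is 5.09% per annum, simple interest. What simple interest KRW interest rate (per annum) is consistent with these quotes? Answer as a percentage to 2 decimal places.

8.59%

T = 18/12 years.
CIP gives F = S · g_CNY/g_KRW, so g_CNY/g_KRW = 0.0048685/0.005106 = 0.9534861.
The CNY side grows by 1 + 0.0509×18/12 = 1.076350.
That pins the KRW growth at 1.1288576.
(1.1288576 − 1)/T = 0.085905, i.e. 8.59%.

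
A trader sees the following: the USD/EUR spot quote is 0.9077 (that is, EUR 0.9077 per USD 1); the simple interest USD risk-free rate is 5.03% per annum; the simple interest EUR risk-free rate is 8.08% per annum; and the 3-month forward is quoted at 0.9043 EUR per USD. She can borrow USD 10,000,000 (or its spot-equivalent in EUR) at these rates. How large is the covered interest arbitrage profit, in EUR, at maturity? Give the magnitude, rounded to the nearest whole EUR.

EUR 103,640

T = 3/12 years.
Invest the USD and cover forward: 10,000,000 × 1.012575 × 0.9043 = EUR 9,156,715.73.
Convert at spot and invest in EUR: 10,000,000 × 0.9077 × 1.020200 = EUR 9,260,355.40.
The quoted forward undervalues USD, so borrow USD, convert to EUR at spot, deposit the EUR at 8.08%, and buy USD forward at 0.9043 to cover the loan.
Profit = 9,260,355.40 − 9,156,715.73 = EUR 103,640.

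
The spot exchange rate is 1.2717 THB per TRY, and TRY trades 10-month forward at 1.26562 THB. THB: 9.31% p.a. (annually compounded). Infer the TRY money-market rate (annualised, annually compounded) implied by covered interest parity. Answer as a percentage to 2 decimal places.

T = 10/12 years.
F/S = 1.26562/1.2717 = 0.9952190 = (growth of THB) / (growth of TRY).
THB growth factor: (1 + 0.0931)^(10/12) = 1.0770022.
That pins the TRY growth at 1.0821761.
Annualise: 1.0821761^(12/10) − 1 = 0.099405 = 9.94%.

9.94%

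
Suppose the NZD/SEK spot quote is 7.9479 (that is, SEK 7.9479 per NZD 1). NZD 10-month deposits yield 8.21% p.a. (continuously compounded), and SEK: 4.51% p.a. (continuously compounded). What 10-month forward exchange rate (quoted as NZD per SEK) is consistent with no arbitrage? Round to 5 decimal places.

0.12976

T = 10/12 years.
SEK accumulates by e^(0.0451×10/12) = 1.0382985.
NZD accumulates by e^(0.0821×10/12) = 1.0708114.
So F = 7.9479 × 1.0382985 / 1.0708114 = 7.706579 (SEK/NZD).
Invert for NZD per SEK: 1 / 7.706579 = 0.12976.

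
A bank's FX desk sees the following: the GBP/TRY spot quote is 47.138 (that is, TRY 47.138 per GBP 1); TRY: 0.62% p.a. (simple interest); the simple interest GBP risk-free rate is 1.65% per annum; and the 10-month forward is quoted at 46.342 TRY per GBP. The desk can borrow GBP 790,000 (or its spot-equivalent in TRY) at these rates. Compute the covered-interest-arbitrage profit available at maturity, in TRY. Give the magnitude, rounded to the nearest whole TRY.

T = 10/12 years.
Invest the GBP and cover forward: 790,000 × 1.013750 × 46.342 = TRY 37,113,569.98.
Convert at spot and invest in TRY: 790,000 × 47.138 × 1.0051666667 = TRY 37,431,421.60.
The quoted forward undervalues GBP, so borrow GBP, convert to TRY at spot, deposit the TRY at 0.62%, and buy GBP forward at 46.342 to cover the loan.
Arbitrage profit = |37,113,569.98 − 37,431,421.60| = TRY 317,852.

TRY 317,852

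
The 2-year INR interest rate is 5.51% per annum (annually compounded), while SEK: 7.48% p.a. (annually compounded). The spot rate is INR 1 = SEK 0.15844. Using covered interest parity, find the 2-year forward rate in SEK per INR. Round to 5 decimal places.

T = 2 years.
SEK accumulates by (1 + 0.0748)^2 = 1.155195.
INR accumulates by (1 + 0.0551)^2 = 1.113236.
Forward (SEK per INR) = 0.15844 × 1.155195 / 1.113236 = 0.1644118.

0.16441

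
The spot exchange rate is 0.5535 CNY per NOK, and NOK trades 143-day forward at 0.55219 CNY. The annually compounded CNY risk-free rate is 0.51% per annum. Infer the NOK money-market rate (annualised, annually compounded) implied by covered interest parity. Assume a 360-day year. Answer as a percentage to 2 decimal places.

1.11%

T = 143/360 years.
F/S = 0.55219/0.5535 = 0.9976332 = (growth of CNY) / (growth of NOK).
CNY growth factor: (1 + 0.0051)^(143/360) = 1.0020227.
So the NOK growth factor = 1.0043999.
Annualise: 1.0043999^(360/143) − 1 = 0.011114 = 1.11%.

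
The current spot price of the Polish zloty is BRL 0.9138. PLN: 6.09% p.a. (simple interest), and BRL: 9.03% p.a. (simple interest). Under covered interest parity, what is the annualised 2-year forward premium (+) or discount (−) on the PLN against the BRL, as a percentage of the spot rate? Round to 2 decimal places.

+2.62%

T = 2 years.
F = S · g_BRL/g_PLN = 0.9138 × 1.180600/1.121800 = 0.9616975.
(F − S)/S ÷ T = (0.9616975 − 0.9138)/0.9138/2 = 0.026208 → 2.62%.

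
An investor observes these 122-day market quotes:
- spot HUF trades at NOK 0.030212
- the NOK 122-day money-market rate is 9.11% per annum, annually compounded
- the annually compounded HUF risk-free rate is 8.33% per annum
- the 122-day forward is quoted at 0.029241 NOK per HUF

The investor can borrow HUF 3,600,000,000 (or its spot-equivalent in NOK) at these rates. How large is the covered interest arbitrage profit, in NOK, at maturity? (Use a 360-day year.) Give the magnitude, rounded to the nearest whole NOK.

T = 122/360 years.
Invest the HUF and cover forward: 3,600,000,000 × 1.02748611792 × 0.029241 = NOK 108,160,997.67.
Convert at spot and invest in NOK: 3,600,000,000 × 0.030212 × 1.02998731768 = NOK 112,024,716.63.
The quoted forward undervalues HUF, so borrow HUF, convert to NOK at spot, deposit the NOK at 9.11%, and buy HUF forward at 0.029241 to cover the loan.
The gap between the two covered legs is NOK 3,863,719.

NOK 3,863,719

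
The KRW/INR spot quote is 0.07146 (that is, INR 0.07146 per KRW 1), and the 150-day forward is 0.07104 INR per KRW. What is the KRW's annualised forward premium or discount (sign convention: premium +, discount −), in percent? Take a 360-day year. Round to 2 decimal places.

-1.41%

T = 150/360 years.
Period premium: (0.07104 − 0.07146)/0.07146 = -0.0058774.
×(1/T) gives -1.41% p.a.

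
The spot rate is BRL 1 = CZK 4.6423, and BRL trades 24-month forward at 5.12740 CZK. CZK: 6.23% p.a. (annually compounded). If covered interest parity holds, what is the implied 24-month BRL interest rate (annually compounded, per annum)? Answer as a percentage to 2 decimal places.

1.08%

T = 2 years.
CIP gives F = S · g_CZK/g_BRL, so g_CZK/g_BRL = 5.1274/4.6423 = 1.1044956.
CZK growth factor: (1 + 0.0623)^2 = 1.1284813.
So the BRL growth factor = 1.0217164.
Annualise: 1.0217164^(1/2) − 1 = 0.010800 = 1.08%.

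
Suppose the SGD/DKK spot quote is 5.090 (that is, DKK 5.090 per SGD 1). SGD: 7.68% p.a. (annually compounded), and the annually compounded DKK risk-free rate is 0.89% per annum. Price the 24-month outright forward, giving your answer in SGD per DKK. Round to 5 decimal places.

0.22380

T = 2 years.
Growth of 1 DKK over T: (1 + 0.0089)^2 = 1.0178792.
SGD growth factor: (1 + 0.0768)^2 = 1.1594982.
Forward (DKK per SGD) = 5.09 × 1.0178792 / 1.1594982 = 4.468317.
Invert for SGD per DKK: 1 / 4.468317 = 0.22380.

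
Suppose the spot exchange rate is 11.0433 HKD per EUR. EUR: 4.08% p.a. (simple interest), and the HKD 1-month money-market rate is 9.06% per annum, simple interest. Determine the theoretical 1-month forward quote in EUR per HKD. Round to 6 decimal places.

0.090180

T = 1/12 years.
HKD growth factor: 1 + 0.0906×1/12 = 1.007550.
Growth of 1 EUR over T: 1 + 0.0408×1/12 = 1.003400.
CIP: F = S · (grow HKD)/(grow EUR) = 11.0433 × 1.007550/1.003400 = 11.08897 HKD per EUR.
Quoted the other way: 1/11.08897 = 0.090180 EUR per HKD.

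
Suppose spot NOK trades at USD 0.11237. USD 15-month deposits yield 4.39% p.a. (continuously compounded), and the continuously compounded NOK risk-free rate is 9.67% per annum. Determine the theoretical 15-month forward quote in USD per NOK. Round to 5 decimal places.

0.10519

T = 15/12 years.
USD accumulates by e^(0.0439×15/12) = 1.0564086.
Growth of 1 NOK over T: e^(0.0967×15/12) = 1.1284838.
Forward (USD per NOK) = 0.11237 × 1.0564086 / 1.1284838 = 0.1051930.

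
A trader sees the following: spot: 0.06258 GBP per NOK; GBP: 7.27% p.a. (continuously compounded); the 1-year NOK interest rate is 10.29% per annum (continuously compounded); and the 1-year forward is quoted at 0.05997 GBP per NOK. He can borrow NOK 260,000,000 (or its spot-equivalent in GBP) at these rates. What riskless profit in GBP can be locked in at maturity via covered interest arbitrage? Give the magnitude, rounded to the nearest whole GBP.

T = 1 year.
Invest the NOK and cover forward: 260,000,000 × 1.1083805655 × 0.05997 = GBP 17,282,091.45.
Convert at spot and invest in GBP: 260,000,000 × 0.06258 × 1.0754078662 = GBP 17,497,746.31.
The quoted forward undervalues NOK, so borrow NOK, convert to GBP at spot, deposit the GBP at 7.27%, and buy NOK forward at 0.05997 to cover the loan.
Arbitrage profit = |17,282,091.45 − 17,497,746.31| = GBP 215,655.

GBP 215,655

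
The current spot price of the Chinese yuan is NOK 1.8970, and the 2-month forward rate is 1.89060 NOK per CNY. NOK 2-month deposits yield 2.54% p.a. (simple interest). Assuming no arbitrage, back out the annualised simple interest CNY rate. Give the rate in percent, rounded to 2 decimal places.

T = 2/12 years.
By CIP, F/S equals the NOK-to-CNY growth ratio: 1.8906/1.897 = 0.9966263.
The NOK side grows by 1 + 0.0254×2/12 = 1.0042333.
So the CNY growth factor = 1.0076328.
(1.0076328 − 1)/T = 0.045797, i.e. 4.58%.

4.58%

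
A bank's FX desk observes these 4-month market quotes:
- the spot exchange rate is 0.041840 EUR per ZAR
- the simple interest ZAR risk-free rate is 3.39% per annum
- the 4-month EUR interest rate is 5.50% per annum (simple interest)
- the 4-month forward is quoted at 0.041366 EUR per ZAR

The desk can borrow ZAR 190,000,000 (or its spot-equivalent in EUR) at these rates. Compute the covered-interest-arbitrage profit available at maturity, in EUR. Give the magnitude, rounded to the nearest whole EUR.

EUR 146,990

T = 4/12 years.
Invest the ZAR and cover forward: 190,000,000 × 1.011300 × 0.041366 = EUR 7,948,352.80.
Convert at spot and invest in EUR: 190,000,000 × 0.041840 × 1.018333333 = EUR 8,095,342.66.
The quoted forward undervalues ZAR, so borrow ZAR, convert to EUR at spot, deposit the EUR at 5.50%, and buy ZAR forward at 0.041366 to cover the loan.
The gap between the two covered legs is EUR 146,990.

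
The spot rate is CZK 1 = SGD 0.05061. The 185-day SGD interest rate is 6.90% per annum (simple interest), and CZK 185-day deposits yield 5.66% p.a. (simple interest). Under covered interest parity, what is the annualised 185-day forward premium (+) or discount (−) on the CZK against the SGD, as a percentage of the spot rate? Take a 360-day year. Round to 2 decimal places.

T = 185/360 years.
CIP forward (SGD per CZK) = 0.05061 × 1.0354583/1.0290861 = 0.05092338.
Annualised premium = (F − S)/S × (1/T) = (0.05092338 − 0.05061)/0.05061 ÷ (185/360) = 1.20%.

+1.20%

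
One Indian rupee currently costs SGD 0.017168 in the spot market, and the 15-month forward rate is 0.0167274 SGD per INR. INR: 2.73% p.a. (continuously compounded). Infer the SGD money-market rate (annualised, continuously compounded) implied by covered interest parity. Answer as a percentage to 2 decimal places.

0.65%

T = 15/12 years.
By CIP, F/S equals the SGD-to-INR growth ratio: 0.0167274/0.017168 = 0.9743360.
INR growth factor: e^(0.0273×15/12) = 1.0347139.
That pins the SGD growth at 1.008159.
Take logs: ln 1.008159 / (15/12) = 0.006501, so 0.65%.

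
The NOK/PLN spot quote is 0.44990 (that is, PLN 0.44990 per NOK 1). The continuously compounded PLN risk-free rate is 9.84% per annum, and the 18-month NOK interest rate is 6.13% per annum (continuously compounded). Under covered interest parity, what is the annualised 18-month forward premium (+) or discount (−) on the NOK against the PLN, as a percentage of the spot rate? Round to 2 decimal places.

T = 18/12 years.
No-arbitrage forward: 0.4499 × 1.1590492 / 1.096310 = 0.47564670 PLN/NOK.
Annualised premium = (F − S)/S × (1/T) = (0.47564670 − 0.4499)/0.4499 ÷ (18/12) = 3.82%.

+3.82%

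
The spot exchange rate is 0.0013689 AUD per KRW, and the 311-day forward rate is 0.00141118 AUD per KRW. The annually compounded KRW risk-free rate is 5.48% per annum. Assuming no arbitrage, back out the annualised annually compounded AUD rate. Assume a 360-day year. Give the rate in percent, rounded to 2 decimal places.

T = 311/360 years.
F/S = 0.00141118/0.0013689 = 1.0308861 = (growth of AUD) / (growth of KRW).
The KRW side grows by (1 + 0.0548)^(311/360) = 1.0471681.
That pins the AUD growth at 1.079511.
Annualise: 1.079511^(360/311) − 1 = 0.092603 = 9.26%.

9.26%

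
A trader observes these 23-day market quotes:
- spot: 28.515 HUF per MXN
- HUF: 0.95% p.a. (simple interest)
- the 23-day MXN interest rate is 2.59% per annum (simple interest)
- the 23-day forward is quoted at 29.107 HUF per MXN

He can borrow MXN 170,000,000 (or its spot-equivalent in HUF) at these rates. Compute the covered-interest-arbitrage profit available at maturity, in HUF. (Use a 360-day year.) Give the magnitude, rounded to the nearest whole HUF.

T = 23/360 years.
Invest the MXN and cover forward: 170,000,000 × 1.001654722222 × 29.107 = HUF 4,956,377,879.95.
Convert at spot and invest in HUF: 170,000,000 × 28.515 × 1.000606944444 = HUF 4,850,492,193.54.
The quoted forward overvalues MXN, so borrow HUF, buy MXN at spot, deposit the MXN at 2.59%, and sell the proceeds forward at 29.107.
Profit = 4,956,377,879.95 − 4,850,492,193.54 = HUF 105,885,686.

HUF 105,885,686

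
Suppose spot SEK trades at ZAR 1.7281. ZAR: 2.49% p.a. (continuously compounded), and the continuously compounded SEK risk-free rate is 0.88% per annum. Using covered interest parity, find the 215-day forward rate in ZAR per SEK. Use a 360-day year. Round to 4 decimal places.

1.7448

T = 215/360 years.
Growth of 1 ZAR over T: e^(0.0249×215/360) = 1.014982.
Growth of 1 SEK over T: e^(0.0088×215/360) = 1.0052694.
CIP: F = S · (grow ZAR)/(grow SEK) = 1.7281 × 1.014982/1.0052694 = 1.744796 ZAR per SEK.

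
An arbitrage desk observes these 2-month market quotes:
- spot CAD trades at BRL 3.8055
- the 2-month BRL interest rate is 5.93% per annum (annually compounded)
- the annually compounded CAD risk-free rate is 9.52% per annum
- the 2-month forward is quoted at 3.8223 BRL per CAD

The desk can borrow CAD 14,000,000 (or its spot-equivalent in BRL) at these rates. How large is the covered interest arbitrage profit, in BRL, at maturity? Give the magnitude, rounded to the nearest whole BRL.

T = 2/12 years.
Invest the CAD and cover forward: 14,000,000 × 1.015271603 × 3.8223 = BRL 54,329,417.07.
Convert at spot and invest in BRL: 14,000,000 × 3.8055 × 1.0096476266 = BRL 53,790,996.60.
The quoted forward overvalues CAD, so borrow BRL, buy CAD at spot, deposit the CAD at 9.52%, and sell the proceeds forward at 3.8223.
Arbitrage profit = |54,329,417.07 − 53,790,996.60| = BRL 538,420.

BRL 538,420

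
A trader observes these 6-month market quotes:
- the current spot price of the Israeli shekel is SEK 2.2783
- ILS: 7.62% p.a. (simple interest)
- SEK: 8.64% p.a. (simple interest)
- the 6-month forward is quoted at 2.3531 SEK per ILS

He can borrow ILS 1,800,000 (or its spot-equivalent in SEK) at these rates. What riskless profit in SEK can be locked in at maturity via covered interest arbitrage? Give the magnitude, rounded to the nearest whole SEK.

T = 6/12 years.
Route A — deposit ILS, sell forward: 1,800,000 × 1.038100 × 2.3531 = SEK 4,396,955.60.
Route B — convert at spot, deposit SEK: 1,800,000 × 2.2783 × 1.043200 = SEK 4,278,100.61.
The quoted forward overvalues ILS, so borrow SEK, buy ILS at spot, deposit the ILS at 7.62%, and sell the proceeds forward at 2.3531.
The gap between the two covered legs is SEK 118,855.

SEK 118,855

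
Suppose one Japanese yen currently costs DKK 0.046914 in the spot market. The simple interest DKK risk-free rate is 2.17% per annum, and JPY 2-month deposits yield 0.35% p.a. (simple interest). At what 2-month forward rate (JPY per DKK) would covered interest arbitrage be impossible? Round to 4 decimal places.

T = 2/12 years.
DKK growth factor: 1 + 0.0217×2/12 = 1.00361667.
JPY growth factor: 1 + 0.0035×2/12 = 1.00058333.
Forward (DKK per JPY) = 0.046914 × 1.00361667 / 1.00058333 = 0.047056223.
Quoted the other way: 1/0.047056223 = 21.2512 JPY per DKK.

21.2512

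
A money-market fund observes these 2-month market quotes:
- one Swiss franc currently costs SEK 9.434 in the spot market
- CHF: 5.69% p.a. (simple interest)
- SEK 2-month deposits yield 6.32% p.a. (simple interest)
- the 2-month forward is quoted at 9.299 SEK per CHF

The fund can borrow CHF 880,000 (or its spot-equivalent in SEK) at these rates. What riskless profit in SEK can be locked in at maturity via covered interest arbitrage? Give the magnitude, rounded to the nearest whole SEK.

T = 2/12 years.
Keep in CHF, deliver into the forward: 880,000·1.009483333·9.299 = SEK 8,260,723.25.
Swap to SEK now, deposit: 880,000·9.434·1.010533333 = SEK 8,389,366.89.
The quoted forward undervalues CHF, so borrow CHF, convert to SEK at spot, deposit the SEK at 6.32%, and buy CHF forward at 9.299 to cover the loan.
Profit = 8,389,366.89 − 8,260,723.25 = SEK 128,644.

SEK 128,644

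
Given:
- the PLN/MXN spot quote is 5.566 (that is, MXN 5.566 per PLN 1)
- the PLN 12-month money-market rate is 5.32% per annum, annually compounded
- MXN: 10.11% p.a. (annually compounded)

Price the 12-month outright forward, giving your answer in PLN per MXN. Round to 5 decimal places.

T = 1 year.
MXN accumulates by (1 + 0.1011)^1 = 1.101100.
PLN growth factor: (1 + 0.0532)^1 = 1.053200.
CIP: F = S · (grow MXN)/(grow PLN) = 5.566 × 1.101100/1.053200 = 5.819144 MXN per PLN.
Invert for PLN per MXN: 1 / 5.819144 = 0.17185.

0.17185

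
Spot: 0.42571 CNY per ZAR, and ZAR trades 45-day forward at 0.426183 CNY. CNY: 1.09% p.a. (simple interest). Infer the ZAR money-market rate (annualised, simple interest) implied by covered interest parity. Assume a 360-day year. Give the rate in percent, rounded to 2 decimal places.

0.20%

T = 45/360 years.
CIP gives F = S · g_CNY/g_ZAR, so g_CNY/g_ZAR = 0.426183/0.42571 = 1.0011111.
The CNY side grows by 1 + 0.0109×45/360 = 1.0013625.
So the ZAR growth factor = 1.0002511.
(1.0002511 − 1)/T = 0.002009, i.e. 0.20%.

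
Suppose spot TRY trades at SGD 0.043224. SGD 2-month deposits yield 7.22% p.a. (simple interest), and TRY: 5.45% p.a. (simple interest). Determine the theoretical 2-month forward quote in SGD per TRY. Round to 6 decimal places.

0.043350

T = 2/12 years.
Growth of 1 SGD over T: 1 + 0.0722×2/12 = 1.0120333.
Growth of 1 TRY over T: 1 + 0.0545×2/12 = 1.0090833.
Forward (SGD per TRY) = 0.043224 × 1.0120333 / 1.0090833 = 0.04335036.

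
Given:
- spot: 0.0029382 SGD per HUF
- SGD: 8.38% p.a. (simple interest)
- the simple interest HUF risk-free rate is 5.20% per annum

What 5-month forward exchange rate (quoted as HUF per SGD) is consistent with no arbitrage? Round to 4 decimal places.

335.9870

T = 5/12 years.
SGD accumulates by 1 + 0.0838×5/12 = 1.034916667.
Growth of 1 HUF over T: 1 + 0.0520×5/12 = 1.021666667.
CIP: F = S · (grow SGD)/(grow HUF) = 0.0029382 × 1.034916667/1.021666667 = 0.00297630553 SGD per HUF.
Invert for HUF per SGD: 1 / 0.00297630553 = 335.9870.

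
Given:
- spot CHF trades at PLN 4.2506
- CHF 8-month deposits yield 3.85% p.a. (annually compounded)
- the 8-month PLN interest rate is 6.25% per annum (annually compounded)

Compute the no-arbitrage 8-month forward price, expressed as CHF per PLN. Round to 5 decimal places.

0.23170

T = 8/12 years.
PLN accumulates by (1 + 0.0625)^(8/12) = 1.0412443.
Growth of 1 CHF over T: (1 + 0.0385)^(8/12) = 1.0255047.
Forward (PLN per CHF) = 4.2506 × 1.0412443 / 1.0255047 = 4.315839.
Quoted the other way: 1/4.315839 = 0.23170 CHF per PLN.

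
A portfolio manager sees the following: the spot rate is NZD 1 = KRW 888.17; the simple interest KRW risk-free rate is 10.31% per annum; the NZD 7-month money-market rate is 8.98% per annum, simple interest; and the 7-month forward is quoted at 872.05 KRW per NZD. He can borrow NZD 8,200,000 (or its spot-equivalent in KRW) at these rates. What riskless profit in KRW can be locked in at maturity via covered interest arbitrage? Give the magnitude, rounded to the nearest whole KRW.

KRW 195,612,134

T = 7/12 years.
Route A — deposit NZD, sell forward: 8,200,000 × 1.052383333333 × 872.05 = KRW 7,525,393,263.83.
Route B — convert at spot, deposit KRW: 8,200,000 × 888.17 × 1.060141666667 = KRW 7,721,005,397.49.
The quoted forward undervalues NZD, so borrow NZD, convert to KRW at spot, deposit the KRW at 10.31%, and buy NZD forward at 872.05 to cover the loan.
Profit = 7,721,005,397.49 − 7,525,393,263.83 = KRW 195,612,134.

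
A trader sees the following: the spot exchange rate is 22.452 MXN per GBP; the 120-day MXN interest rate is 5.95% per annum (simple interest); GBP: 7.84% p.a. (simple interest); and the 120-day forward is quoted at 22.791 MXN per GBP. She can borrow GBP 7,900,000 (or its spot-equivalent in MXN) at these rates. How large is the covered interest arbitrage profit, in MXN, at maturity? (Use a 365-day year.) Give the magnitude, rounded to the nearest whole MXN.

MXN 3,849,258

T = 120/365 years.
Invest the GBP and cover forward: 7,900,000 × 1.02577534247 × 22.791 = MXN 184,689,722.06.
Convert at spot and invest in MXN: 7,900,000 × 22.452 × 1.01956164384 = MXN 180,840,464.42.
The quoted forward overvalues GBP, so borrow MXN, buy GBP at spot, deposit the GBP at 7.84%, and sell the proceeds forward at 22.791.
Arbitrage profit = |184,689,722.06 − 180,840,464.42| = MXN 3,849,258.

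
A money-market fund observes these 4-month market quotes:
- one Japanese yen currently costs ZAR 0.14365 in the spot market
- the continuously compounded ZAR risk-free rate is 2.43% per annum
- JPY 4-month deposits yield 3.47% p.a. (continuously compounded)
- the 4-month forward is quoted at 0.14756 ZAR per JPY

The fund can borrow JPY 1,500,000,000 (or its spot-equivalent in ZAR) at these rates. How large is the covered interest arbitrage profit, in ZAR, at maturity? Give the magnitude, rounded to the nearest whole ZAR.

ZAR 6,687,594

T = 4/12 years.
Keep in JPY, deliver into the forward: 1,500,000,000·1.01163381922·0.14756 = ZAR 223,915,029.55.
Swap to ZAR now, deposit: 1,500,000,000·0.14365·1.00813289375 = ZAR 217,227,435.28.
The quoted forward overvalues JPY, so borrow ZAR, buy JPY at spot, deposit the JPY at 3.47%, and sell the proceeds forward at 0.14756.
The gap between the two covered legs is ZAR 6,687,594.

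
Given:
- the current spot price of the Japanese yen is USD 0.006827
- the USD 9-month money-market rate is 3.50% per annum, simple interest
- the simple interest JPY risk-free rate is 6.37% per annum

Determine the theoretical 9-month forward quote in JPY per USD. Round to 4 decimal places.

T = 9/12 years.
Growth of 1 USD over T: 1 + 0.0350×9/12 = 1.026250.
JPY growth factor: 1 + 0.0637×9/12 = 1.047775.
So F = 0.006827 × 1.026250 / 1.047775 = 0.00668674930 (USD/JPY).
Invert for JPY per USD: 1 / 0.00668674930 = 149.5495.

149.5495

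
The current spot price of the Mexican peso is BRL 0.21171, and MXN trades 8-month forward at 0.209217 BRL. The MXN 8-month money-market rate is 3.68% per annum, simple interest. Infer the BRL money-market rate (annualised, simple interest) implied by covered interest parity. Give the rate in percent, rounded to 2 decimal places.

1.87%

T = 8/12 years.
CIP gives F = S · g_BRL/g_MXN, so g_BRL/g_MXN = 0.209217/0.21171 = 0.9882245.
MXN growth factor: 1 + 0.0368×8/12 = 1.0245333.
That pins the BRL growth at 1.0124689.
(1.0124689 − 1)/T = 0.018703, i.e. 1.87%.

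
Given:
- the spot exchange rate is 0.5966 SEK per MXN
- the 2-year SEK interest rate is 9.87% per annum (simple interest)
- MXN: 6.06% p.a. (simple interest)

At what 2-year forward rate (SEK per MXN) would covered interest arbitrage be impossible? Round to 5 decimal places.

T = 2 years.
SEK accumulates by 1 + 0.0987×2 = 1.197400.
Growth of 1 MXN over T: 1 + 0.0606×2 = 1.121200.
CIP: F = S · (grow SEK)/(grow MXN) = 0.5966 × 1.197400/1.121200 = 0.6371467 SEK per MXN.

0.63715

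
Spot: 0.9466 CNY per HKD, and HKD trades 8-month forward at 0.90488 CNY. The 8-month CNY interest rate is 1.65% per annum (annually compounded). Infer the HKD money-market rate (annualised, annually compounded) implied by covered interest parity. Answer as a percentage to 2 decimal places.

8.76%

T = 8/12 years.
CIP gives F = S · g_CNY/g_HKD, so g_CNY/g_HKD = 0.90488/0.9466 = 0.9559265.
CNY growth factor: (1 + 0.0165)^(8/12) = 1.010970.
That pins the HKD growth at 1.0575813.
r = 1.0575813^(12/8) − 1 = 0.087604 → 8.76%.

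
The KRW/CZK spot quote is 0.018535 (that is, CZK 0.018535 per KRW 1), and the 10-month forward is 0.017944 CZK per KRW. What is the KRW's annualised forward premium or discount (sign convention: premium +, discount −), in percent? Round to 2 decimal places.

T = 10/12 years.
(F − S)/S = (0.017944 − 0.018535)/0.018535 = -0.0318856.
Per annum: -0.0318856 / (10/12) = -0.038263 = -3.83%.

-3.83%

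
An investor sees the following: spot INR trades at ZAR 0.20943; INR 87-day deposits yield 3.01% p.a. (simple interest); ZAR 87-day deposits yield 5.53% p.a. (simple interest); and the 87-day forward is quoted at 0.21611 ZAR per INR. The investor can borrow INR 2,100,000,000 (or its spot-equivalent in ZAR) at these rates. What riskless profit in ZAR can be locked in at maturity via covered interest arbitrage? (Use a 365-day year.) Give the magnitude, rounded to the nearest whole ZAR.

T = 87/365 years.
Route A — deposit INR, sell forward: 2,100,000,000 × 1.00717452055 × 0.21611 = ZAR 457,087,019.84.
Route B — convert at spot, deposit ZAR: 2,100,000,000 × 0.20943 × 1.01318109589 = ZAR 445,600,085.52.
The quoted forward overvalues INR, so borrow ZAR, buy INR at spot, deposit the INR at 3.01%, and sell the proceeds forward at 0.21611.
Profit = 457,087,019.84 − 445,600,085.52 = ZAR 11,486,934.

ZAR 11,486,934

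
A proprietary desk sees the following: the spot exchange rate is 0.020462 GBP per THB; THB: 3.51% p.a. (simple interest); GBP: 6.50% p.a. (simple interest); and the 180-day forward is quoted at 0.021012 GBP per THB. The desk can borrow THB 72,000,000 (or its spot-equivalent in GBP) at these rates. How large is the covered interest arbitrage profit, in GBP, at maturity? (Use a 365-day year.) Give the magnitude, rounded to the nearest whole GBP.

T = 180/365 years.
Route A — deposit THB, sell forward: 72,000,000 × 1.017309589 × 0.021012 = GBP 1,539,051.05.
Route B — convert at spot, deposit GBP: 72,000,000 × 0.020462 × 1.032054795 = GBP 1,520,489.18.
The quoted forward overvalues THB, so borrow GBP, buy THB at spot, deposit the THB at 3.51%, and sell the proceeds forward at 0.021012.
Arbitrage profit = |1,539,051.05 − 1,520,489.18| = GBP 18,562.

GBP 18,562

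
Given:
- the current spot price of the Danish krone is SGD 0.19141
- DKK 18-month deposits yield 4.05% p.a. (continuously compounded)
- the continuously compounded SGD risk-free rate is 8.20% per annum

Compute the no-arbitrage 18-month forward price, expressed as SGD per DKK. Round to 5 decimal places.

0.20370

T = 18/12 years.
Growth of 1 SGD over T: e^(0.0820×18/12) = 1.1308844.
DKK accumulates by e^(0.0405×18/12) = 1.0626332.
So F = 0.19141 × 1.1308844 / 1.0626332 = 0.2037040 (SGD/DKK).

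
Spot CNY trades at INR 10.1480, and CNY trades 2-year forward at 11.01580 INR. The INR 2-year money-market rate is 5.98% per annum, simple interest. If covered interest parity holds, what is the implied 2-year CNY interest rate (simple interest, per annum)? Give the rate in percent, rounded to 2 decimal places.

1.57%

T = 2 years.
F/S = 11.0158/10.148 = 1.0855144 = (growth of INR) / (growth of CNY).
INR growth factor: 1 + 0.0598×2 = 1.119600.
That pins the CNY growth at 1.0314004.
r = (1.0314004 − 1)/2 = 0.015700 → 1.57%.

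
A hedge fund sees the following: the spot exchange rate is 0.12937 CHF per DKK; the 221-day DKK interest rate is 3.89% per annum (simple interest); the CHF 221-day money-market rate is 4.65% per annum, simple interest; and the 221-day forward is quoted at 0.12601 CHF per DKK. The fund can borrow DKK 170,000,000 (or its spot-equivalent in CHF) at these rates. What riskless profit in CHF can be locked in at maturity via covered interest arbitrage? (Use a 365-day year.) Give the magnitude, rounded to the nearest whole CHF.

T = 221/365 years.
Keep in DKK, deliver into the forward: 170,000,000·1.0235531507·0.12601 = CHF 21,926,248.53.
Swap to CHF now, deposit: 170,000,000·0.12937·1.0281547945 = CHF 22,612,105.58.
The quoted forward undervalues DKK, so borrow DKK, convert to CHF at spot, deposit the CHF at 4.65%, and buy DKK forward at 0.12601 to cover the loan.
Arbitrage profit = |21,926,248.53 − 22,612,105.58| = CHF 685,857.

CHF 685,857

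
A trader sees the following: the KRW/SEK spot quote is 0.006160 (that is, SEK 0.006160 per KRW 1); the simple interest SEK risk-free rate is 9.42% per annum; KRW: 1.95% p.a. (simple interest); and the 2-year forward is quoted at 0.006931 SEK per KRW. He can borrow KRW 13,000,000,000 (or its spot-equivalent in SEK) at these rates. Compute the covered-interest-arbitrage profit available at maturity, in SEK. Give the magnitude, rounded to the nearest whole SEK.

T = 2 years.
Invest the KRW and cover forward: 13,000,000,000 × 1.039000 × 0.006931 = SEK 93,617,017.00.
Convert at spot and invest in SEK: 13,000,000,000 × 0.006160 × 1.188400 = SEK 95,167,072.00.
The quoted forward undervalues KRW, so borrow KRW, convert to SEK at spot, deposit the SEK at 9.42%, and buy KRW forward at 0.006931 to cover the loan.
Arbitrage profit = |93,617,017.00 − 95,167,072.00| = SEK 1,550,055.

SEK 1,550,055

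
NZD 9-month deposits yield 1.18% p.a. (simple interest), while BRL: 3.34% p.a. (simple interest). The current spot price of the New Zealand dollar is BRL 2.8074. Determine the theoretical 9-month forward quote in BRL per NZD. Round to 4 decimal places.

T = 9/12 years.
BRL accumulates by 1 + 0.0334×9/12 = 1.025050.
NZD accumulates by 1 + 0.0118×9/12 = 1.008850.
CIP: F = S · (grow BRL)/(grow NZD) = 2.8074 × 1.025050/1.008850 = 2.852481 BRL per NZD.

2.8525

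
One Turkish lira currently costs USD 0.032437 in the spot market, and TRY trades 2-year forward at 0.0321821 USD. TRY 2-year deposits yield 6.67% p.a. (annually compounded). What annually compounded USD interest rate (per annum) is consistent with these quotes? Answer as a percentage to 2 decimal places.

6.25%

T = 2 years.
CIP gives F = S · g_USD/g_TRY, so g_USD/g_TRY = 0.0321821/0.032437 = 0.9921417.
The TRY side grows by (1 + 0.0667)^2 = 1.1378489.
So the USD growth factor = 1.1289073.
Annualise: 1.1289073^(1/2) − 1 = 0.062500 = 6.25%.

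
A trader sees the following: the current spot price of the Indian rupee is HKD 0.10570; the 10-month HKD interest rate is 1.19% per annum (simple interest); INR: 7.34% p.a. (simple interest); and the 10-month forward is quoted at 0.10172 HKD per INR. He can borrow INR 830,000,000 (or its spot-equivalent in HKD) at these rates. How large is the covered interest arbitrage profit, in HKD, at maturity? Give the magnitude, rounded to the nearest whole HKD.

T = 10/12 years.
Invest the INR and cover forward: 830,000,000 × 1.0611666667 × 0.10172 = HKD 89,591,754.87.
Convert at spot and invest in HKD: 830,000,000 × 0.10570 × 1.0099166667 = HKD 88,600,999.09.
The quoted forward overvalues INR, so borrow HKD, buy INR at spot, deposit the INR at 7.34%, and sell the proceeds forward at 0.10172.
The gap between the two covered legs is HKD 990,756.

HKD 990,756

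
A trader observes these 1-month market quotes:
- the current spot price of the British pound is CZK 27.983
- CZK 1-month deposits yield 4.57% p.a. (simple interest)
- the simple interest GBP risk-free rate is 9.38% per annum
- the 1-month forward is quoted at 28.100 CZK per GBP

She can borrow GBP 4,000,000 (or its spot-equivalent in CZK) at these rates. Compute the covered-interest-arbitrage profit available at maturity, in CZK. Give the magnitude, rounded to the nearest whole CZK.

CZK 920,319

T = 1/12 years.
Route A — deposit GBP, sell forward: 4,000,000 × 1.00781666667 × 28.100 = CZK 113,278,593.33.
Route B — convert at spot, deposit CZK: 4,000,000 × 27.983 × 1.00380833333 = CZK 112,358,274.37.
The quoted forward overvalues GBP, so borrow CZK, buy GBP at spot, deposit the GBP at 9.38%, and sell the proceeds forward at 28.100.
Arbitrage profit = |113,278,593.33 − 112,358,274.37| = CZK 920,319.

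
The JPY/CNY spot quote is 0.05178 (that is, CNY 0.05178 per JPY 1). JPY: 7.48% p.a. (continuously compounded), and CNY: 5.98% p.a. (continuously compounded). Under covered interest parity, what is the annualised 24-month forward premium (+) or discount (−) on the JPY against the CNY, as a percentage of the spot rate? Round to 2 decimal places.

T = 2 years.
No-arbitrage forward: 0.05178 × 1.1270459 / 1.1613696 = 0.05024967 CNY/JPY.
(F − S)/S ÷ T = (0.05024967 − 0.05178)/0.05178/2 = -0.014777 → -1.48%.

-1.48%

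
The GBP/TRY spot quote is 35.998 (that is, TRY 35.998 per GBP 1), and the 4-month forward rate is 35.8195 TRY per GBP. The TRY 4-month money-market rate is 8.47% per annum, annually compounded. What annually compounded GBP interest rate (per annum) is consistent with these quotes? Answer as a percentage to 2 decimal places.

10.10%

T = 4/12 years.
F/S = 35.8195/35.998 = 0.9950414 = (growth of TRY) / (growth of GBP).
TRY growth factor: (1 + 0.0847)^(4/12) = 1.0274717.
Hence g_GBP = 1.0325919.
r = 1.0325919^(12/4) − 1 = 0.100997 → 10.10%.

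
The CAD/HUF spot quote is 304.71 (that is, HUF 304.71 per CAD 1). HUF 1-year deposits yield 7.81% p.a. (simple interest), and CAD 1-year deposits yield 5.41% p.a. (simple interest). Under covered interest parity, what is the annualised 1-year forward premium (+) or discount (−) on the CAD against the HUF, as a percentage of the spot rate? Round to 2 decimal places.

+2.28%

T = 1 year.
F = S · g_HUF/g_CAD = 304.71 × 1.078100/1.054100 = 311.64771.
(F − S)/S ÷ T = (311.64771 − 304.71)/304.71/1 = 0.022768 → 2.28%.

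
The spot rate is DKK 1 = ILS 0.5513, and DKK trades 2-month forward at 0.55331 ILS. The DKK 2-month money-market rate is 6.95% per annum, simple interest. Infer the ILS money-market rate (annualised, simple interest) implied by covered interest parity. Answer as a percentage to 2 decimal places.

9.16%

T = 2/12 years.
F/S = 0.55331/0.5513 = 1.0036459 = (growth of ILS) / (growth of DKK).
The DKK side grows by 1 + 0.0695×2/12 = 1.0115833.
Hence g_ILS = 1.0152714.
r = (1.0152714 − 1)/(2/12) = 0.091628 → 9.16%.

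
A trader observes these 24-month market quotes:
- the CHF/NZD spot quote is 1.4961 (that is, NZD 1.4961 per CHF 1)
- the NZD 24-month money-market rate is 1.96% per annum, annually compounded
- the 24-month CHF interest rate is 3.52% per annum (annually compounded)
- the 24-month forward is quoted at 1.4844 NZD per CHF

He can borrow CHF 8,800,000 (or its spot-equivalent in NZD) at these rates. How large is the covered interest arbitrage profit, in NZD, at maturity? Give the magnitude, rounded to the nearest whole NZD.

T = 2 years.
Keep in CHF, deliver into the forward: 8,800,000·1.07163904·1.4844 = NZD 13,998,520.72.
Swap to NZD now, deposit: 8,800,000·1.4961·1.03958416 = NZD 13,686,832.38.
The quoted forward overvalues CHF, so borrow NZD, buy CHF at spot, deposit the CHF at 3.52%, and sell the proceeds forward at 1.4844.
The gap between the two covered legs is NZD 311,688.

NZD 311,688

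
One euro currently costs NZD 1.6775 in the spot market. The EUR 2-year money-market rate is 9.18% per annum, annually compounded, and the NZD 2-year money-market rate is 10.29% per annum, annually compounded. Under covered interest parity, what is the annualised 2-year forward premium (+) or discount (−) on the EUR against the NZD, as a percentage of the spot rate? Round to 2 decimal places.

T = 2 years.
CIP forward (NZD per EUR) = 1.6775 × 1.2163884/1.1920272 = 1.7117827.
Annualised premium = (F − S)/S × (1/T) = (1.7117827 − 1.6775)/1.6775 ÷ 2 = 1.02%.

+1.02%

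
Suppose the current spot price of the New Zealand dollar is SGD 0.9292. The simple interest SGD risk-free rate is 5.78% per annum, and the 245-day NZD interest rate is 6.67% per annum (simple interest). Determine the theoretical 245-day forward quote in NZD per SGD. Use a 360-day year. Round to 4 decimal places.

1.0825

T = 245/360 years.
SGD accumulates by 1 + 0.0578×245/360 = 1.0393361.
Growth of 1 NZD over T: 1 + 0.0667×245/360 = 1.0453931.
So F = 0.9292 × 1.0393361 / 1.0453931 = 0.9238162 (SGD/NZD).
Invert for NZD per SGD: 1 / 0.9238162 = 1.0825.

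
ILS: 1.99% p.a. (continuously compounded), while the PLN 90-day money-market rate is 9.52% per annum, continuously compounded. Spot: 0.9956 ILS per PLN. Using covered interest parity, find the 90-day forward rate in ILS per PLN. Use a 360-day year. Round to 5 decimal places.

T = 90/360 years.
Growth of 1 ILS over T: e^(0.0199×90/360) = 1.0049874.
PLN growth factor: e^(0.0952×90/360) = 1.0240855.
CIP: F = S · (grow ILS)/(grow PLN) = 0.9956 × 1.0049874/1.0240855 = 0.9770331 ILS per PLN.

0.97703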